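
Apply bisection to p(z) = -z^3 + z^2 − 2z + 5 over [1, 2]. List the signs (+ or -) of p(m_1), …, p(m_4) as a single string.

+-+-

midpoint 1.5: p = 0.875 > 0 → [1.5, 2]
midpoint 1.75: p = -0.796875 < 0 → [1.5, 1.75]
midpoint 1.625: p = 0.099609 > 0 → [1.625, 1.75]
midpoint 1.6875: p = -0.3328 < 0 → [1.625, 1.6875]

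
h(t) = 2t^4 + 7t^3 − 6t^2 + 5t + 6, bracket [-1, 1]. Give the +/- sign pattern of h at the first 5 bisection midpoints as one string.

++--+

h(0) = 6 > 0, so the root lies in [-1, 0]
h(-0.5) = 1.25 > 0, so the root lies in [-1, -0.5]
h(-0.75) = -3.445312 < 0, so the root lies in [-0.75, -0.5]
h(-0.625) = -0.8726 < 0, so the root lies in [-0.625, -0.5]
h(-0.5625) = 0.2434 > 0, so the root lies in [-0.625, -0.5625]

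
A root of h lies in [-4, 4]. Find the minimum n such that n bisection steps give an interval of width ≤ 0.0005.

Width after n steps is 8/2^n. Need 2^n ≥ 8/0.0005 = 16000.
2^13 = 8192 < 16000 ≤ 2^14 = 16384, so n = 14.

14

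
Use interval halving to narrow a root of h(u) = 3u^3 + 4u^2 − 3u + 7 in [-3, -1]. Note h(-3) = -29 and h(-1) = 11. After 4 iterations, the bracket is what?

[-2.25, -2.125]

h(-2) = 5 > 0, so the root lies in [-3, -2]
h(-2.5) = -7.375 < 0, so the root lies in [-2.5, -2]
h(-2.25) = -0.171875 < 0, so the root lies in [-2.25, -2]
h(-2.125) = 2.6504 > 0, so the root lies in [-2.25, -2.125]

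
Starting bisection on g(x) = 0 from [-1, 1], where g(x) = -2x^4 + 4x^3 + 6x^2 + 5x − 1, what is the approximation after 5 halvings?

midpoint 0: g = -1 < 0 → [0, 1]
midpoint 0.5: g = 3.375 > 0 → [0, 0.5]
midpoint 0.25: g = 0.679688 > 0 → [0, 0.25]
midpoint 0.125: g = -0.2739 < 0 → [0.125, 0.25]
midpoint 0.1875: g = 0.1723 > 0 → [0.125, 0.1875]

0.1875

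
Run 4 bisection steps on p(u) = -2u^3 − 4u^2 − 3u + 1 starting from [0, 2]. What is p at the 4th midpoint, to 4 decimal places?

m = 1, p(m) = -8 (−); new bracket [0, 1]
m = 0.5, p(m) = -1.75 (−); new bracket [0, 0.5]
m = 0.25, p(m) = -0.03125 (−); new bracket [0, 0.25]
m = 0.125, p(m) = 0.5586 (+); new bracket [0.125, 0.25]

0.5586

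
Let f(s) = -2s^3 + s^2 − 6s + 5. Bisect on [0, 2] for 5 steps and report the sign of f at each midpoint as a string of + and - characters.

-++--

midpoint 1: f = -2 < 0 → [0, 1]
midpoint 0.5: f = 2 > 0 → [0.5, 1]
midpoint 0.75: f = 0.21875 > 0 → [0.75, 1]
midpoint 0.875: f = -0.8242 < 0 → [0.75, 0.875]
midpoint 0.8125: f = -0.2876 < 0 → [0.75, 0.8125]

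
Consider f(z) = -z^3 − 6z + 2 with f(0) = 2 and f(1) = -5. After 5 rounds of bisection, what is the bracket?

f(0.5) = -1.125 < 0, so the root lies in [0, 0.5]
f(0.25) = 0.484375 > 0, so the root lies in [0.25, 0.5]
f(0.375) = -0.302734 < 0, so the root lies in [0.25, 0.375]
f(0.3125) = 0.0945 > 0, so the root lies in [0.3125, 0.375]
f(0.34375) = -0.1031 < 0, so the root lies in [0.3125, 0.34375]

[0.3125, 0.34375]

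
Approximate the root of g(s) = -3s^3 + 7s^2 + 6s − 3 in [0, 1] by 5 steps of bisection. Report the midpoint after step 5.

0.34375

g(0.5) = 1.375 > 0, so the root lies in [0, 0.5]
g(0.25) = -1.109375 < 0, so the root lies in [0.25, 0.5]
g(0.375) = 0.076172 > 0, so the root lies in [0.25, 0.375]
g(0.3125) = -0.533 < 0, so the root lies in [0.3125, 0.375]
g(0.34375) = -0.2322 < 0, so the root lies in [0.34375, 0.375]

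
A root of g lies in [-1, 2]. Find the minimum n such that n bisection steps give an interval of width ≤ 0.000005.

Width after n steps is 3/2^n. Need 2^n ≥ 3/0.000005 = 600000.
2^19 = 524288 < 600000 ≤ 2^20 = 1048576, so n = 20.

20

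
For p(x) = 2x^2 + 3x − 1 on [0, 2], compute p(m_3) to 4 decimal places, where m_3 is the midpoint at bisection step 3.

-0.1250

midpoint 1: p = 4 > 0 → [0, 1]
midpoint 0.5: p = 1 > 0 → [0, 0.5]
midpoint 0.25: p = -0.125 < 0 → [0.25, 0.5]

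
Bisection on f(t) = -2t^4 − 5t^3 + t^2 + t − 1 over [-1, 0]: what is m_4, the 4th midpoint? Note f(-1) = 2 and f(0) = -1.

-0.6875

f(-0.5) = -0.75 < 0, so the root lies in [-1, -0.5]
f(-0.75) = 0.289062 > 0, so the root lies in [-0.75, -0.5]
f(-0.625) = -0.318848 < 0, so the root lies in [-0.75, -0.625]
f(-0.6875) = -0.0369 < 0, so the root lies in [-0.75, -0.6875]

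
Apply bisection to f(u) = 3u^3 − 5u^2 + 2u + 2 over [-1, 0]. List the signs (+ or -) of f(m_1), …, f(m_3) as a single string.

-++

midpoint -0.5: f = -0.625 < 0 → [-0.5, 0]
midpoint -0.25: f = 1.140625 > 0 → [-0.5, -0.25]
midpoint -0.375: f = 0.388672 > 0 → [-0.5, -0.375]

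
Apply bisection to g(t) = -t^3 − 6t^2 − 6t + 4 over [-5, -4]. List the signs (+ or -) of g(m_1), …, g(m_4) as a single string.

m = -4.5, g(m) = 0.625 (+); new bracket [-4.5, -4]
m = -4.25, g(m) = -2.109375 (−); new bracket [-4.5, -4.25]
m = -4.375, g(m) = -0.853516 (−); new bracket [-4.5, -4.375]
m = -4.4375, g(m) = -0.1428 (−); new bracket [-4.5, -4.4375]

+---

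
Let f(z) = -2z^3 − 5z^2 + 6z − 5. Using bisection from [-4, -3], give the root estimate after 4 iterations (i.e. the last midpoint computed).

midpoint -3.5: f = -1.5 < 0 → [-4, -3.5]
midpoint -3.75: f = 7.65625 > 0 → [-3.75, -3.5]
midpoint -3.625: f = 2.816406 > 0 → [-3.625, -3.5]
midpoint -3.5625: f = 0.5942 > 0 → [-3.5625, -3.5]

-3.5625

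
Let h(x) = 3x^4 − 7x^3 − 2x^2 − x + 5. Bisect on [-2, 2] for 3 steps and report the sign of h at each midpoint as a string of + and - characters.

+-+

midpoint 0: h = 5 > 0 → [0, 2]
midpoint 1: h = -2 < 0 → [0, 1]
midpoint 0.5: h = 3.3125 > 0 → [0.5, 1]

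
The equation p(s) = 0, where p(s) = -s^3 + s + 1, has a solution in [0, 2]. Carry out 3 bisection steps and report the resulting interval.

[1.25, 1.5]

s = 1 gives p = 1, positive; keep [1, 2]
s = 1.5 gives p = -0.875, negative; keep [1, 1.5]
s = 1.25 gives p = 0.296875, positive; keep [1.25, 1.5]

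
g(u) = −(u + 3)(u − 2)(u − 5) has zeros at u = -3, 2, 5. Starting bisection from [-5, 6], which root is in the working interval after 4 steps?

-3

u = 0.5 gives g = -23.625, negative; keep [-5, 0.5]
u = -2.25 gives g = -23.109375, negative; keep [-5, -2.25]
u = -3.625 gives g = 30.322266, positive; keep [-3.625, -2.25]
u = -2.9375 gives g = -2.4495, negative; keep [-3.625, -2.9375]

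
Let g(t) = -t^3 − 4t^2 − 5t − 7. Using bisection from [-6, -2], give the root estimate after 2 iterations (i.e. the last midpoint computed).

t = -4 gives g = 13, positive; keep [-4, -2]
t = -3 gives g = -1, negative; keep [-4, -3]

-3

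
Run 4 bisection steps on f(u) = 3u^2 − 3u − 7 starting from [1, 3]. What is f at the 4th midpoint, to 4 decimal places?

midpoint 2: f = -1 < 0 → [2, 3]
midpoint 2.5: f = 4.25 > 0 → [2, 2.5]
midpoint 2.25: f = 1.4375 > 0 → [2, 2.25]
midpoint 2.125: f = 0.1719 > 0 → [2, 2.125]

0.1719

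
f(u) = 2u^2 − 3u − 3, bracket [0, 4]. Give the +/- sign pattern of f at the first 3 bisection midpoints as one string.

-++

midpoint 2: f = -1 < 0 → [2, 4]
midpoint 3: f = 6 > 0 → [2, 3]
midpoint 2.5: f = 2 > 0 → [2, 2.5]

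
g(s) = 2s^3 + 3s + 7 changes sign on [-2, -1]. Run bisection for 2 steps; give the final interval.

[-1.25, -1]

g(-1.5) = -4.25 < 0, so the root lies in [-1.5, -1]
g(-1.25) = -0.65625 < 0, so the root lies in [-1.25, -1]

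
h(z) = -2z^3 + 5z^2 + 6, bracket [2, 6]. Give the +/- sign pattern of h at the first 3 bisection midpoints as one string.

z = 4 gives h = -42, negative; keep [2, 4]
z = 3 gives h = -3, negative; keep [2, 3]
z = 2.5 gives h = 6, positive; keep [2.5, 3]

--+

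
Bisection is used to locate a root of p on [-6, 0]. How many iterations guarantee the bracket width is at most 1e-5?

20

Width after n steps is 6/2^n. Need 2^n ≥ 6/1e-5 = 600000.
2^19 = 524288 < 600000 ≤ 2^20 = 1048576, so n = 20.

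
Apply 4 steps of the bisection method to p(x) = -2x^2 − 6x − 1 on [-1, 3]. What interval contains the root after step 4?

[-0.25, 0]

midpoint 1: p = -9 < 0 → [-1, 1]
midpoint 0: p = -1 < 0 → [-1, 0]
midpoint -0.5: p = 1.5 > 0 → [-0.5, 0]
midpoint -0.25: p = 0.375 > 0 → [-0.25, 0]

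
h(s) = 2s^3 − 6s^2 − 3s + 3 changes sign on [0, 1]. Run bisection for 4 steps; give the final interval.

h(0.5) = 0.25 > 0, so the root lies in [0.5, 1]
h(0.75) = -1.78125 < 0, so the root lies in [0.5, 0.75]
h(0.625) = -0.730469 < 0, so the root lies in [0.5, 0.625]
h(0.5625) = -0.23 < 0, so the root lies in [0.5, 0.5625]

[0.5, 0.5625]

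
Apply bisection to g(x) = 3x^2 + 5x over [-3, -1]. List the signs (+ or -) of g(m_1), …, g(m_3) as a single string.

m = -2, g(m) = 2 (+); new bracket [-2, -1]
m = -1.5, g(m) = -0.75 (−); new bracket [-2, -1.5]
m = -1.75, g(m) = 0.4375 (+); new bracket [-1.75, -1.5]

+-+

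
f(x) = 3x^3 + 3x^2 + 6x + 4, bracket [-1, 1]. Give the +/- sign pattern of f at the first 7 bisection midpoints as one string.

midpoint 0: f = 4 > 0 → [-1, 0]
midpoint -0.5: f = 1.375 > 0 → [-1, -0.5]
midpoint -0.75: f = -0.078125 < 0 → [-0.75, -0.5]
midpoint -0.625: f = 0.6895 > 0 → [-0.75, -0.625]
midpoint -0.6875: f = 0.3181 > 0 → [-0.75, -0.6875]
midpoint -0.71875: f = 0.1234 > 0 → [-0.75, -0.71875]
midpoint -0.734375: f = 0.0235 > 0 → [-0.75, -0.734375]

++-++++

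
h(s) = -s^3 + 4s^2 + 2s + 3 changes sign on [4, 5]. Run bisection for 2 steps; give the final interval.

midpoint 4.5: h = 1.875 > 0 → [4.5, 5]
midpoint 4.75: h = -4.421875 < 0 → [4.5, 4.75]

[4.5, 4.75]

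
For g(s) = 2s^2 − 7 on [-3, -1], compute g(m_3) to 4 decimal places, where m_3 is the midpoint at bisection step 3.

-0.8750

m = -2, g(m) = 1 (+); new bracket [-2, -1]
m = -1.5, g(m) = -2.5 (−); new bracket [-2, -1.5]
m = -1.75, g(m) = -0.875 (−); new bracket [-2, -1.75]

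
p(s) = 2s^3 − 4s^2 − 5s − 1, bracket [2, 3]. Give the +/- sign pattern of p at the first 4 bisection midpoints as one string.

---+

m = 2.5, p(m) = -7.25 (−); new bracket [2.5, 3]
m = 2.75, p(m) = -3.40625 (−); new bracket [2.75, 3]
m = 2.875, p(m) = -0.910156 (−); new bracket [2.875, 3]
m = 2.9375, p(m) = 0.4917 (+); new bracket [2.875, 2.9375]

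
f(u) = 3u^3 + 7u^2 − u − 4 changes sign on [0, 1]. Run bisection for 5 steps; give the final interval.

m = 0.5, f(m) = -2.375 (−); new bracket [0.5, 1]
m = 0.75, f(m) = 0.453125 (+); new bracket [0.5, 0.75]
m = 0.625, f(m) = -1.158203 (−); new bracket [0.625, 0.75]
m = 0.6875, f(m) = -0.4041 (−); new bracket [0.6875, 0.75]
m = 0.71875, f(m) = 0.0114 (+); new bracket [0.6875, 0.71875]

[0.6875, 0.71875]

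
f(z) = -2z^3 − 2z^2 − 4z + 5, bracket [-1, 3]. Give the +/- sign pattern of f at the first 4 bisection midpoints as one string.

f(1) = -3 < 0, so the root lies in [-1, 1]
f(0) = 5 > 0, so the root lies in [0, 1]
f(0.5) = 2.25 > 0, so the root lies in [0.5, 1]
f(0.75) = 0.0312 > 0, so the root lies in [0.75, 1]

-+++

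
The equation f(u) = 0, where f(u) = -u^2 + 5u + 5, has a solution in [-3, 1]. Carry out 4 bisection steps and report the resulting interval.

[-1, -0.75]

midpoint -1: f = -1 < 0 → [-1, 1]
midpoint 0: f = 5 > 0 → [-1, 0]
midpoint -0.5: f = 2.25 > 0 → [-1, -0.5]
midpoint -0.75: f = 0.6875 > 0 → [-1, -0.75]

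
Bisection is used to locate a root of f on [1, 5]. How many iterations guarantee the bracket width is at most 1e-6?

22

Width after n steps is 4/2^n. Need 2^n ≥ 4/1e-6 = 4000000.
2^21 = 2097152 < 4000000 ≤ 2^22 = 4194304, so n = 22.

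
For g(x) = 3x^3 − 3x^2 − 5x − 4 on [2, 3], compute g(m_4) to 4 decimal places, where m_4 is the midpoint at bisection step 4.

g(2.5) = 11.625 > 0, so the root lies in [2, 2.5]
g(2.25) = 3.734375 > 0, so the root lies in [2, 2.25]
g(2.125) = 0.615234 > 0, so the root lies in [2, 2.125]
g(2.0625) = -0.7532 < 0, so the root lies in [2.0625, 2.125]

-0.7532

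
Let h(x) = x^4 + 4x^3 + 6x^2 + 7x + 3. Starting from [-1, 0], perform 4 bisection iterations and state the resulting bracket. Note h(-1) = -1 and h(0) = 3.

m = -0.5, h(m) = 0.5625 (+); new bracket [-1, -0.5]
m = -0.75, h(m) = -0.246094 (−); new bracket [-0.75, -0.5]
m = -0.625, h(m) = 0.144775 (+); new bracket [-0.75, -0.625]
m = -0.6875, h(m) = -0.053 (−); new bracket [-0.6875, -0.625]

[-0.6875, -0.625]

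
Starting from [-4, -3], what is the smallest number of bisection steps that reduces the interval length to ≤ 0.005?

Width after n steps is 1/2^n. Need 2^n ≥ 1/0.005 = 200.
2^7 = 128 < 200 ≤ 2^8 = 256, so n = 8.

8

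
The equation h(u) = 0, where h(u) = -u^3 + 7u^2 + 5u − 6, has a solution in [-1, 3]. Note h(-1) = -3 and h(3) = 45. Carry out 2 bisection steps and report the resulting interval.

[0, 1]

m = 1, h(m) = 5 (+); new bracket [-1, 1]
m = 0, h(m) = -6 (−); new bracket [0, 1]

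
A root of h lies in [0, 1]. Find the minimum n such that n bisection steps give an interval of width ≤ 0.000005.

Width after n steps is 1/2^n. Need 2^n ≥ 1/0.000005 = 200000.
2^17 = 131072 < 200000 ≤ 2^18 = 262144, so n = 18.

18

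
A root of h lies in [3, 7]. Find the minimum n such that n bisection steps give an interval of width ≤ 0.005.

Width after n steps is 4/2^n. Need 2^n ≥ 4/0.005 = 800.
2^9 = 512 < 800 ≤ 2^10 = 1024, so n = 10.

10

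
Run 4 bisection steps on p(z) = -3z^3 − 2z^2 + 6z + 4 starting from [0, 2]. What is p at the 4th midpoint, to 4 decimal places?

0.6699

midpoint 1: p = 5 > 0 → [1, 2]
midpoint 1.5: p = -1.625 < 0 → [1, 1.5]
midpoint 1.25: p = 2.515625 > 0 → [1.25, 1.5]
midpoint 1.375: p = 0.6699 > 0 → [1.375, 1.5]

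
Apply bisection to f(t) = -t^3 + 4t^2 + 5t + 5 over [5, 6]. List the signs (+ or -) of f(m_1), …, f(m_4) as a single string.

--+-

t = 5.5 gives f = -12.875, negative; keep [5, 5.5]
t = 5.25 gives f = -3.203125, negative; keep [5, 5.25]
t = 5.125 gives f = 1.076172, positive; keep [5.125, 5.25]
t = 5.1875 gives f = -1.0183, negative; keep [5.125, 5.1875]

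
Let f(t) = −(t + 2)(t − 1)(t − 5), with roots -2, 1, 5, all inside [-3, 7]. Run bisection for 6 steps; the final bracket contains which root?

5

f(2) = 12 > 0, so the root lies in [2, 7]
f(4.5) = 11.375 > 0, so the root lies in [4.5, 7]
f(5.75) = -27.609375 < 0, so the root lies in [4.5, 5.75]
f(5.125) = -3.6738 < 0, so the root lies in [4.5, 5.125]
f(4.8125) = 4.8699 > 0, so the root lies in [4.8125, 5.125]
f(4.96875) = 0.8643 > 0, so the root lies in [4.96875, 5.125]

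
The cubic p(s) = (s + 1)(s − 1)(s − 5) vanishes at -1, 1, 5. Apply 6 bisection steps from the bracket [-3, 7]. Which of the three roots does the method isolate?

s = 2 gives p = -9, negative; keep [2, 7]
s = 4.5 gives p = -9.625, negative; keep [4.5, 7]
s = 5.75 gives p = 24.046875, positive; keep [4.5, 5.75]
s = 5.125 gives p = 3.1582, positive; keep [4.5, 5.125]
s = 4.8125 gives p = -4.155, negative; keep [4.8125, 5.125]
s = 4.96875 gives p = -0.7403, negative; keep [4.96875, 5.125]

5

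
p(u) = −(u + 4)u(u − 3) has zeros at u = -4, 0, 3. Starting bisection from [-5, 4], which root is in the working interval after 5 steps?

m = -0.5, p(m) = -6.125 (−); new bracket [-5, -0.5]
m = -2.75, p(m) = -19.765625 (−); new bracket [-5, -2.75]
m = -3.875, p(m) = -3.330078 (−); new bracket [-5, -3.875]
m = -4.4375, p(m) = 14.4392 (+); new bracket [-4.4375, -3.875]
m = -4.15625, p(m) = 4.6474 (+); new bracket [-4.15625, -3.875]

-4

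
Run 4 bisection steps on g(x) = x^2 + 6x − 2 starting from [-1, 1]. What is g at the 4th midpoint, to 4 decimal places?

0.3906

m = 0, g(m) = -2 (−); new bracket [0, 1]
m = 0.5, g(m) = 1.25 (+); new bracket [0, 0.5]
m = 0.25, g(m) = -0.4375 (−); new bracket [0.25, 0.5]
m = 0.375, g(m) = 0.3906 (+); new bracket [0.25, 0.375]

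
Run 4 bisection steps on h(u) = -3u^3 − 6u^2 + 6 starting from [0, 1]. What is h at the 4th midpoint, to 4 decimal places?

0.4299

h(0.5) = 4.125 > 0, so the root lies in [0.5, 1]
h(0.75) = 1.359375 > 0, so the root lies in [0.75, 1]
h(0.875) = -0.603516 < 0, so the root lies in [0.75, 0.875]
h(0.8125) = 0.4299 > 0, so the root lies in [0.8125, 0.875]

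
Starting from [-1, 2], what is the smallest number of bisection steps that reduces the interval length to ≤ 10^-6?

22

Width after n steps is 3/2^n. Need 2^n ≥ 3/10^-6 = 3000000.
2^21 = 2097152 < 3000000 ≤ 2^22 = 4194304, so n = 22.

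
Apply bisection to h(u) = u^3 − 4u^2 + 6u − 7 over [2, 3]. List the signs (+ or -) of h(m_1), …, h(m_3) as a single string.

h(2.5) = -1.375 < 0, so the root lies in [2.5, 3]
h(2.75) = 0.046875 > 0, so the root lies in [2.5, 2.75]
h(2.625) = -0.724609 < 0, so the root lies in [2.625, 2.75]

-+-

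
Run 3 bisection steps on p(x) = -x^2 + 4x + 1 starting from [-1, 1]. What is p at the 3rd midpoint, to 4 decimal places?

midpoint 0: p = 1 > 0 → [-1, 0]
midpoint -0.5: p = -1.25 < 0 → [-0.5, 0]
midpoint -0.25: p = -0.0625 < 0 → [-0.25, 0]

-0.0625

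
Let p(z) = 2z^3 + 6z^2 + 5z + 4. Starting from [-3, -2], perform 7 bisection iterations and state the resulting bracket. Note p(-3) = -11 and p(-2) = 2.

[-2.296875, -2.2890625]

z = -2.5 gives p = -2.25, negative; keep [-2.5, -2]
z = -2.25 gives p = 0.34375, positive; keep [-2.5, -2.25]
z = -2.375 gives p = -0.824219, negative; keep [-2.375, -2.25]
z = -2.3125 gives p = -0.2095, negative; keep [-2.3125, -2.25]
z = -2.28125 gives p = 0.0746, positive; keep [-2.3125, -2.28125]
z = -2.296875 gives p = -0.0655, negative; keep [-2.296875, -2.28125]
z = -2.2890625 gives p = 0.005, positive; keep [-2.296875, -2.2890625]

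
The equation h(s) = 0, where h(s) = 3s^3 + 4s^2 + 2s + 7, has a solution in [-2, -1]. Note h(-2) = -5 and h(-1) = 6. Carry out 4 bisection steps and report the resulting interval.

[-1.75, -1.6875]

m = -1.5, h(m) = 2.875 (+); new bracket [-2, -1.5]
m = -1.75, h(m) = -0.328125 (−); new bracket [-1.75, -1.5]
m = -1.625, h(m) = 1.439453 (+); new bracket [-1.75, -1.625]
m = -1.6875, h(m) = 0.5994 (+); new bracket [-1.75, -1.6875]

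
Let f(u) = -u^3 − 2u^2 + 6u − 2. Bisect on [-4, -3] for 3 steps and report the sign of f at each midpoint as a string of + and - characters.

m = -3.5, f(m) = -4.625 (−); new bracket [-4, -3.5]
m = -3.75, f(m) = 0.109375 (+); new bracket [-3.75, -3.5]
m = -3.625, f(m) = -2.396484 (−); new bracket [-3.75, -3.625]

-+-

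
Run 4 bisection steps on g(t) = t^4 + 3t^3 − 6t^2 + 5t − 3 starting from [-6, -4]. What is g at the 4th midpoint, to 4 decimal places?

6.2952

midpoint -5: g = 72 > 0 → [-5, -4]
midpoint -4.5: g = -10.3125 < 0 → [-5, -4.5]
midpoint -4.75: g = 25.425781 > 0 → [-4.75, -4.5]
midpoint -4.625: g = 6.2952 > 0 → [-4.625, -4.5]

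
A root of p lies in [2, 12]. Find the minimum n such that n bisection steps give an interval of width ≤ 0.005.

11

Width after n steps is 10/2^n. Need 2^n ≥ 10/0.005 = 2000.
2^10 = 1024 < 2000 ≤ 2^11 = 2048, so n = 11.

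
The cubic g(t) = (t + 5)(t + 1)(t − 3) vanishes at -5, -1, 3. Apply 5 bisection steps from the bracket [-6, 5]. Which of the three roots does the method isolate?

3

t = -0.5 gives g = -7.875, negative; keep [-0.5, 5]
t = 2.25 gives g = -17.671875, negative; keep [2.25, 5]
t = 3.625 gives g = 24.931641, positive; keep [2.25, 3.625]
t = 2.9375 gives g = -1.9534, negative; keep [2.9375, 3.625]
t = 3.28125 gives g = 9.9715, positive; keep [2.9375, 3.28125]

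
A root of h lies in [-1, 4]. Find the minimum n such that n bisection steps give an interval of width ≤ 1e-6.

23

Width after n steps is 5/2^n. Need 2^n ≥ 5/1e-6 = 5000000.
2^22 = 4194304 < 5000000 ≤ 2^23 = 8388608, so n = 23.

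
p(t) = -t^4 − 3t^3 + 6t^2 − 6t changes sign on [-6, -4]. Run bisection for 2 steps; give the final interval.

[-5, -4.5]

t = -5 gives p = -70, negative; keep [-5, -4]
t = -4.5 gives p = 11.8125, positive; keep [-5, -4.5]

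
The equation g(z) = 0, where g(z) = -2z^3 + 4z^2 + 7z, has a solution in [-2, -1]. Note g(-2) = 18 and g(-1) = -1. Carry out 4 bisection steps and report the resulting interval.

[-1.125, -1.0625]

midpoint -1.5: g = 5.25 > 0 → [-1.5, -1]
midpoint -1.25: g = 1.40625 > 0 → [-1.25, -1]
midpoint -1.125: g = 0.035156 > 0 → [-1.125, -1]
midpoint -1.0625: g = -0.5229 < 0 → [-1.125, -1.0625]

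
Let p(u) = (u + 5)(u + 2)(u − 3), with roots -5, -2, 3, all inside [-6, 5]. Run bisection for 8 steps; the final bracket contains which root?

p(-0.5) = -23.625 < 0, so the root lies in [-0.5, 5]
p(2.25) = -23.109375 < 0, so the root lies in [2.25, 5]
p(3.625) = 30.322266 > 0, so the root lies in [2.25, 3.625]
p(2.9375) = -2.4495 < 0, so the root lies in [2.9375, 3.625]
p(3.28125) = 12.3006 > 0, so the root lies in [2.9375, 3.28125]
p(3.109375) = 4.5318 > 0, so the root lies in [2.9375, 3.109375]
p(3.0234375) = 0.9447 > 0, so the root lies in [2.9375, 3.0234375]
p(2.98046875) = -0.7763 < 0, so the root lies in [2.98046875, 3.0234375]

3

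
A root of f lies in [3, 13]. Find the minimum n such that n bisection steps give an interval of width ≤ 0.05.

Width after n steps is 10/2^n. Need 2^n ≥ 10/0.05 = 200.
2^7 = 128 < 200 ≤ 2^8 = 256, so n = 8.

8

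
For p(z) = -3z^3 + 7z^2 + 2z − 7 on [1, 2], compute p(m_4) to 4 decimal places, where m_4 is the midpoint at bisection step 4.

0.2224

midpoint 1.5: p = 1.625 > 0 → [1, 1.5]
midpoint 1.25: p = 0.578125 > 0 → [1, 1.25]
midpoint 1.125: p = -0.162109 < 0 → [1.125, 1.25]
midpoint 1.1875: p = 0.2224 > 0 → [1.125, 1.1875]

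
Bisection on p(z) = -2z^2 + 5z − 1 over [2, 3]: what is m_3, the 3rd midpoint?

2.375

p(2.5) = -1 < 0, so the root lies in [2, 2.5]
p(2.25) = 0.125 > 0, so the root lies in [2.25, 2.5]
p(2.375) = -0.40625 < 0, so the root lies in [2.25, 2.375]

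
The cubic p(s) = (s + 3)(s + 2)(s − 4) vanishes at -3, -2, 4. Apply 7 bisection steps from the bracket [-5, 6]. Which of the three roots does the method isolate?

4

s = 0.5 gives p = -30.625, negative; keep [0.5, 6]
s = 3.25 gives p = -24.609375, negative; keep [3.25, 6]
s = 4.625 gives p = 31.572266, positive; keep [3.25, 4.625]
s = 3.9375 gives p = -2.5745, negative; keep [3.9375, 4.625]
s = 4.28125 gives p = 12.8631, positive; keep [3.9375, 4.28125]
s = 4.109375 gives p = 4.7506, positive; keep [3.9375, 4.109375]
s = 4.0234375 gives p = 0.9915, positive; keep [3.9375, 4.0234375]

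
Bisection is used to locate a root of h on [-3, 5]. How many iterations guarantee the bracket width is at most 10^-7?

Width after n steps is 8/2^n. Need 2^n ≥ 8/10^-7 = 80000000.
2^26 = 67108864 < 80000000 ≤ 2^27 = 134217728, so n = 27.

27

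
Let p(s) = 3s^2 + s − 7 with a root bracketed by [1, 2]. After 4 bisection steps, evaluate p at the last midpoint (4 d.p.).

-0.5195

m = 1.5, p(m) = 1.25 (+); new bracket [1, 1.5]
m = 1.25, p(m) = -1.0625 (−); new bracket [1.25, 1.5]
m = 1.375, p(m) = 0.046875 (+); new bracket [1.25, 1.375]
m = 1.3125, p(m) = -0.5195 (−); new bracket [1.3125, 1.375]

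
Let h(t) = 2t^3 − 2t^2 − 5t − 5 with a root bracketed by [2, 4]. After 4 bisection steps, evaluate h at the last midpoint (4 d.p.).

-1.3633

t = 3 gives h = 16, positive; keep [2, 3]
t = 2.5 gives h = 1.25, positive; keep [2, 2.5]
t = 2.25 gives h = -3.59375, negative; keep [2.25, 2.5]
t = 2.375 gives h = -1.3633, negative; keep [2.375, 2.5]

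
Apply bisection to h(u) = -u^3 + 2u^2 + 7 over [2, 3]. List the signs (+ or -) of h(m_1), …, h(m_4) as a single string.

++-+

midpoint 2.5: h = 3.875 > 0 → [2.5, 3]
midpoint 2.75: h = 1.328125 > 0 → [2.75, 3]
midpoint 2.875: h = -0.232422 < 0 → [2.75, 2.875]
midpoint 2.8125: h = 0.573 > 0 → [2.8125, 2.875]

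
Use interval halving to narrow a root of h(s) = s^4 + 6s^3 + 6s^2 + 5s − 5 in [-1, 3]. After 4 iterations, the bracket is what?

midpoint 1: h = 13 > 0 → [-1, 1]
midpoint 0: h = -5 < 0 → [0, 1]
midpoint 0.5: h = -0.1875 < 0 → [0.5, 1]
midpoint 0.75: h = 4.9727 > 0 → [0.5, 0.75]

[0.5, 0.75]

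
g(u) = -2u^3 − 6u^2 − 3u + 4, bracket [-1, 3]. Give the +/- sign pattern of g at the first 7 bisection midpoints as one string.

-++--+-

u = 1 gives g = -7, negative; keep [-1, 1]
u = 0 gives g = 4, positive; keep [0, 1]
u = 0.5 gives g = 0.75, positive; keep [0.5, 1]
u = 0.75 gives g = -2.4688, negative; keep [0.5, 0.75]
u = 0.625 gives g = -0.707, negative; keep [0.5, 0.625]
u = 0.5625 gives g = 0.0581, positive; keep [0.5625, 0.625]
u = 0.59375 gives g = -0.3151, negative; keep [0.5625, 0.59375]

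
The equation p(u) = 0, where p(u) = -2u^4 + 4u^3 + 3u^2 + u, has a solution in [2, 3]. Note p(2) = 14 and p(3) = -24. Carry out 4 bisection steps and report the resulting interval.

[2.625, 2.6875]

u = 2.5 gives p = 5.625, positive; keep [2.5, 3]
u = 2.75 gives p = -5.757812, negative; keep [2.5, 2.75]
u = 2.625 gives p = 0.687012, positive; keep [2.625, 2.75]
u = 2.6875 gives p = -2.3345, negative; keep [2.625, 2.6875]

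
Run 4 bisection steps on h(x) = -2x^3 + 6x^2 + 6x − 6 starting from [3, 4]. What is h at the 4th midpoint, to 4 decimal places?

1.0972

m = 3.5, h(m) = 2.75 (+); new bracket [3.5, 4]
m = 3.75, h(m) = -4.59375 (−); new bracket [3.5, 3.75]
m = 3.625, h(m) = -0.675781 (−); new bracket [3.5, 3.625]
m = 3.5625, h(m) = 1.0972 (+); new bracket [3.5625, 3.625]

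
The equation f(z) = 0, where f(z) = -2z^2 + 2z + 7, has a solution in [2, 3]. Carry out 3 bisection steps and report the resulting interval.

[2.375, 2.5]

f(2.5) = -0.5 < 0, so the root lies in [2, 2.5]
f(2.25) = 1.375 > 0, so the root lies in [2.25, 2.5]
f(2.375) = 0.46875 > 0, so the root lies in [2.375, 2.5]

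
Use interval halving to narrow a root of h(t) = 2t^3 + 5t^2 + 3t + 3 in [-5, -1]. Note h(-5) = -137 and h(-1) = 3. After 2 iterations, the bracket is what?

[-3, -2]

t = -3 gives h = -15, negative; keep [-3, -1]
t = -2 gives h = 1, positive; keep [-3, -2]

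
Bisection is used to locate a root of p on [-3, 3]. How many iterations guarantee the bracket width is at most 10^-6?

23

Width after n steps is 6/2^n. Need 2^n ≥ 6/10^-6 = 6000000.
2^22 = 4194304 < 6000000 ≤ 2^23 = 8388608, so n = 23.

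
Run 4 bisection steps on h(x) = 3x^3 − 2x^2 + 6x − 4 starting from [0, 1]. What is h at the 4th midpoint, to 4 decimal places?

0.1545

h(0.5) = -1.125 < 0, so the root lies in [0.5, 1]
h(0.75) = 0.640625 > 0, so the root lies in [0.5, 0.75]
h(0.625) = -0.298828 < 0, so the root lies in [0.625, 0.75]
h(0.6875) = 0.1545 > 0, so the root lies in [0.625, 0.6875]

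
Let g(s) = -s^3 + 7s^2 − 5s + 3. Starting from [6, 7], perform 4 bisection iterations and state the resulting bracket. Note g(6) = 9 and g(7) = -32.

[6.25, 6.3125]

m = 6.5, g(m) = -8.375 (−); new bracket [6, 6.5]
m = 6.25, g(m) = 1.046875 (+); new bracket [6.25, 6.5]
m = 6.375, g(m) = -3.474609 (−); new bracket [6.25, 6.375]
m = 6.3125, g(m) = -1.1672 (−); new bracket [6.25, 6.3125]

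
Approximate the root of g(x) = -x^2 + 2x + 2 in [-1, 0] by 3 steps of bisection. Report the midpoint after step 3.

-0.625

midpoint -0.5: g = 0.75 > 0 → [-1, -0.5]
midpoint -0.75: g = -0.0625 < 0 → [-0.75, -0.5]
midpoint -0.625: g = 0.359375 > 0 → [-0.75, -0.625]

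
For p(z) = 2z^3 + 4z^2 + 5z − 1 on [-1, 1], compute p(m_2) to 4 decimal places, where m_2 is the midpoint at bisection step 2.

2.7500

m = 0, p(m) = -1 (−); new bracket [0, 1]
m = 0.5, p(m) = 2.75 (+); new bracket [0, 0.5]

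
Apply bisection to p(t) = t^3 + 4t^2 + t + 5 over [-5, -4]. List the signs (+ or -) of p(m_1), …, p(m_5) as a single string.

p(-4.5) = -9.625 < 0, so the root lies in [-4.5, -4]
p(-4.25) = -3.765625 < 0, so the root lies in [-4.25, -4]
p(-4.125) = -1.251953 < 0, so the root lies in [-4.125, -4]
p(-4.0625) = -0.094 < 0, so the root lies in [-4.0625, -4]
p(-4.03125) = 0.4609 > 0, so the root lies in [-4.0625, -4.03125]

----+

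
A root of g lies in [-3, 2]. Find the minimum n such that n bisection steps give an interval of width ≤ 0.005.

10

Width after n steps is 5/2^n. Need 2^n ≥ 5/0.005 = 1000.
2^9 = 512 < 1000 ≤ 2^10 = 1024, so n = 10.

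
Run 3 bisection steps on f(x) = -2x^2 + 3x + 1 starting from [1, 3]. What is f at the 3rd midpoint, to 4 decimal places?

m = 2, f(m) = -1 (−); new bracket [1, 2]
m = 1.5, f(m) = 1 (+); new bracket [1.5, 2]
m = 1.75, f(m) = 0.125 (+); new bracket [1.75, 2]

0.1250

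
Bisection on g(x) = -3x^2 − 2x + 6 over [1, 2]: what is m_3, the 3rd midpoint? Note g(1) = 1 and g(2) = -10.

g(1.5) = -3.75 < 0, so the root lies in [1, 1.5]
g(1.25) = -1.1875 < 0, so the root lies in [1, 1.25]
g(1.125) = -0.046875 < 0, so the root lies in [1, 1.125]

1.125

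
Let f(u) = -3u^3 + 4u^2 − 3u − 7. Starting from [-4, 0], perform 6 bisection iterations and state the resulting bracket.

u = -2 gives f = 39, positive; keep [-2, 0]
u = -1 gives f = 3, positive; keep [-1, 0]
u = -0.5 gives f = -4.125, negative; keep [-1, -0.5]
u = -0.75 gives f = -1.2344, negative; keep [-1, -0.75]
u = -0.875 gives f = 0.6973, positive; keep [-0.875, -0.75]
u = -0.8125 gives f = -0.3127, negative; keep [-0.875, -0.8125]

[-0.875, -0.8125]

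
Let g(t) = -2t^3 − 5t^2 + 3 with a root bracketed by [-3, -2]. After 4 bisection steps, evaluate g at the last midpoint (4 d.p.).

midpoint -2.5: g = 3 > 0 → [-2.5, -2]
midpoint -2.25: g = 0.46875 > 0 → [-2.25, -2]
midpoint -2.125: g = -0.386719 < 0 → [-2.25, -2.125]
midpoint -2.1875: g = 0.0093 > 0 → [-2.1875, -2.125]

0.0093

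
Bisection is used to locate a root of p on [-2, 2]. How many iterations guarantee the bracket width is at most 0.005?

10

Width after n steps is 4/2^n. Need 2^n ≥ 4/0.005 = 800.
2^9 = 512 < 800 ≤ 2^10 = 1024, so n = 10.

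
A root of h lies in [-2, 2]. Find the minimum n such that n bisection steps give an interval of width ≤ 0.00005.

17

Width after n steps is 4/2^n. Need 2^n ≥ 4/0.00005 = 80000.
2^16 = 65536 < 80000 ≤ 2^17 = 131072, so n = 17.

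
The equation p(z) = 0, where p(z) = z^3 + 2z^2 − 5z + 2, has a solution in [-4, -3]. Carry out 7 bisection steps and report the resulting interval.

[-3.5625, -3.5546875]

midpoint -3.5: p = 1.125 > 0 → [-4, -3.5]
midpoint -3.75: p = -3.859375 < 0 → [-3.75, -3.5]
midpoint -3.625: p = -1.228516 < 0 → [-3.625, -3.5]
midpoint -3.5625: p = -0.0178 < 0 → [-3.5625, -3.5]
midpoint -3.53125: p = 0.562 > 0 → [-3.5625, -3.53125]
midpoint -3.546875: p = 0.2742 > 0 → [-3.5625, -3.546875]
midpoint -3.5546875: p = 0.1287 > 0 → [-3.5625, -3.5546875]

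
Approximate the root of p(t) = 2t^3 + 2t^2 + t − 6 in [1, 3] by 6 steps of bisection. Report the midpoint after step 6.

1.09375

p(2) = 20 > 0, so the root lies in [1, 2]
p(1.5) = 6.75 > 0, so the root lies in [1, 1.5]
p(1.25) = 2.28125 > 0, so the root lies in [1, 1.25]
p(1.125) = 0.5039 > 0, so the root lies in [1, 1.125]
p(1.0625) = -0.2808 < 0, so the root lies in [1.0625, 1.125]
p(1.09375) = 0.1032 > 0, so the root lies in [1.0625, 1.09375]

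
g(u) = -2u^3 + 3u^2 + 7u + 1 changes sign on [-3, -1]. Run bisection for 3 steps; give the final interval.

u = -2 gives g = 15, positive; keep [-2, -1]
u = -1.5 gives g = 4, positive; keep [-1.5, -1]
u = -1.25 gives g = 0.84375, positive; keep [-1.25, -1]

[-1.25, -1]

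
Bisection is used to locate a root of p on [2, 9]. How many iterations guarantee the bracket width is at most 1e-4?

17

Width after n steps is 7/2^n. Need 2^n ≥ 7/1e-4 = 70000.
2^16 = 65536 < 70000 ≤ 2^17 = 131072, so n = 17.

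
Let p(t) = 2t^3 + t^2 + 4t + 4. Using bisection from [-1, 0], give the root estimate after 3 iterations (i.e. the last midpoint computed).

p(-0.5) = 2 > 0, so the root lies in [-1, -0.5]
p(-0.75) = 0.71875 > 0, so the root lies in [-1, -0.75]
p(-0.875) = -0.074219 < 0, so the root lies in [-0.875, -0.75]

-0.875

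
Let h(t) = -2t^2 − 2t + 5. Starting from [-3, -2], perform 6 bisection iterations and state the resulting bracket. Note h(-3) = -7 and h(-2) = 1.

[-2.171875, -2.15625]

h(-2.5) = -2.5 < 0, so the root lies in [-2.5, -2]
h(-2.25) = -0.625 < 0, so the root lies in [-2.25, -2]
h(-2.125) = 0.21875 > 0, so the root lies in [-2.25, -2.125]
h(-2.1875) = -0.1953 < 0, so the root lies in [-2.1875, -2.125]
h(-2.15625) = 0.0137 > 0, so the root lies in [-2.1875, -2.15625]
h(-2.171875) = -0.0903 < 0, so the root lies in [-2.171875, -2.15625]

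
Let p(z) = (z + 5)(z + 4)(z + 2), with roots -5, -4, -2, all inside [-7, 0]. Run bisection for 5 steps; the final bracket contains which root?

-2

z = -3.5 gives p = -1.125, negative; keep [-3.5, 0]
z = -1.75 gives p = 1.828125, positive; keep [-3.5, -1.75]
z = -2.625 gives p = -2.041016, negative; keep [-2.625, -1.75]
z = -2.1875 gives p = -0.9558, negative; keep [-2.1875, -1.75]
z = -1.96875 gives p = 0.1924, positive; keep [-2.1875, -1.96875]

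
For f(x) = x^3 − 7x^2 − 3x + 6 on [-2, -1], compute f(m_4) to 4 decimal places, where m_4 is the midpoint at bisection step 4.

x = -1.5 gives f = -8.625, negative; keep [-1.5, -1]
x = -1.25 gives f = -3.140625, negative; keep [-1.25, -1]
x = -1.125 gives f = -0.908203, negative; keep [-1.125, -1]
x = -1.0625 gives f = 0.0857, positive; keep [-1.125, -1.0625]

0.0857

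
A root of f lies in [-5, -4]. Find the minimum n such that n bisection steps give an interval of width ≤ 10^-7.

Width after n steps is 1/2^n. Need 2^n ≥ 1/10^-7 = 10000000.
2^23 = 8388608 < 10000000 ≤ 2^24 = 16777216, so n = 24.

24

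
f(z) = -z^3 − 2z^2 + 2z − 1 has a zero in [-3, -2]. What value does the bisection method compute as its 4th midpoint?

-2.8125

m = -2.5, f(m) = -2.875 (−); new bracket [-3, -2.5]
m = -2.75, f(m) = -0.828125 (−); new bracket [-3, -2.75]
m = -2.875, f(m) = 0.482422 (+); new bracket [-2.875, -2.75]
m = -2.8125, f(m) = -0.198 (−); new bracket [-2.875, -2.8125]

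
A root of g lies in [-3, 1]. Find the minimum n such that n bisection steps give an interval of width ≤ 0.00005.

17

Width after n steps is 4/2^n. Need 2^n ≥ 4/0.00005 = 80000.
2^16 = 65536 < 80000 ≤ 2^17 = 131072, so n = 17.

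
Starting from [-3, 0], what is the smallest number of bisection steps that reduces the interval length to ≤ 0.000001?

22

Width after n steps is 3/2^n. Need 2^n ≥ 3/0.000001 = 3000000.
2^21 = 2097152 < 3000000 ≤ 2^22 = 4194304, so n = 22.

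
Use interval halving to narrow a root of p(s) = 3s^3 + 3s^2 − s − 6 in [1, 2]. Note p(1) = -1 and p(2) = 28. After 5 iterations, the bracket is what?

[1.0625, 1.09375]

midpoint 1.5: p = 9.375 > 0 → [1, 1.5]
midpoint 1.25: p = 3.296875 > 0 → [1, 1.25]
midpoint 1.125: p = 0.943359 > 0 → [1, 1.125]
midpoint 1.0625: p = -0.0774 < 0 → [1.0625, 1.125]
midpoint 1.09375: p = 0.4204 > 0 → [1.0625, 1.09375]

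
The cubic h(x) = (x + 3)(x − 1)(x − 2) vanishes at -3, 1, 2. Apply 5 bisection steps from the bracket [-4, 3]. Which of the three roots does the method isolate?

-3

h(-0.5) = 9.375 > 0, so the root lies in [-4, -0.5]
h(-2.25) = 10.359375 > 0, so the root lies in [-4, -2.25]
h(-3.125) = -2.642578 < 0, so the root lies in [-3.125, -2.25]
h(-2.6875) = 5.4016 > 0, so the root lies in [-3.125, -2.6875]
h(-2.90625) = 1.7967 > 0, so the root lies in [-3.125, -2.90625]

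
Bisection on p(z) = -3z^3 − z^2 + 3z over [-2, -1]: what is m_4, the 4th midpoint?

p(-1.5) = 3.375 > 0, so the root lies in [-1.5, -1]
p(-1.25) = 0.546875 > 0, so the root lies in [-1.25, -1]
p(-1.125) = -0.369141 < 0, so the root lies in [-1.25, -1.125]
p(-1.1875) = 0.051 > 0, so the root lies in [-1.1875, -1.125]

-1.1875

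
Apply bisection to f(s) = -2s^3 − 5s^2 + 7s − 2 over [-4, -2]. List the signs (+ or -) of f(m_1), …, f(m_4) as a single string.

--++

midpoint -3: f = -14 < 0 → [-4, -3]
midpoint -3.5: f = -2 < 0 → [-4, -3.5]
midpoint -3.75: f = 6.90625 > 0 → [-3.75, -3.5]
midpoint -3.625: f = 2.1914 > 0 → [-3.625, -3.5]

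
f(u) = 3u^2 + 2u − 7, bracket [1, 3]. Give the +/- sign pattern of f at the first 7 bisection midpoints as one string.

m = 2, f(m) = 9 (+); new bracket [1, 2]
m = 1.5, f(m) = 2.75 (+); new bracket [1, 1.5]
m = 1.25, f(m) = 0.1875 (+); new bracket [1, 1.25]
m = 1.125, f(m) = -0.9531 (−); new bracket [1.125, 1.25]
m = 1.1875, f(m) = -0.3945 (−); new bracket [1.1875, 1.25]
m = 1.21875, f(m) = -0.1064 (−); new bracket [1.21875, 1.25]
m = 1.234375, f(m) = 0.0398 (+); new bracket [1.21875, 1.234375]

+++---+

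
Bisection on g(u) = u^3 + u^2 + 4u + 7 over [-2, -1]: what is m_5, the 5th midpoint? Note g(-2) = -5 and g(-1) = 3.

-1.46875

g(-1.5) = -0.125 < 0, so the root lies in [-1.5, -1]
g(-1.25) = 1.609375 > 0, so the root lies in [-1.5, -1.25]
g(-1.375) = 0.791016 > 0, so the root lies in [-1.5, -1.375]
g(-1.4375) = 0.3459 > 0, so the root lies in [-1.5, -1.4375]
g(-1.46875) = 0.1138 > 0, so the root lies in [-1.5, -1.46875]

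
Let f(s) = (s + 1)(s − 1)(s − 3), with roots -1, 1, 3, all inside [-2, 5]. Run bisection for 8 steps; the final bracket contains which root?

s = 1.5 gives f = -1.875, negative; keep [1.5, 5]
s = 3.25 gives f = 2.390625, positive; keep [1.5, 3.25]
s = 2.375 gives f = -2.900391, negative; keep [2.375, 3.25]
s = 2.8125 gives f = -1.2957, negative; keep [2.8125, 3.25]
s = 3.03125 gives f = 0.2559, positive; keep [2.8125, 3.03125]
s = 2.921875 gives f = -0.5889, negative; keep [2.921875, 3.03125]
s = 2.9765625 gives f = -0.1842, negative; keep [2.9765625, 3.03125]
s = 3.00390625 gives f = 0.0313, positive; keep [2.9765625, 3.00390625]

3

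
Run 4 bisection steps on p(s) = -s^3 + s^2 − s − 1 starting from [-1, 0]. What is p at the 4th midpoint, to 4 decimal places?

0.0569

midpoint -0.5: p = -0.125 < 0 → [-1, -0.5]
midpoint -0.75: p = 0.734375 > 0 → [-0.75, -0.5]
midpoint -0.625: p = 0.259766 > 0 → [-0.625, -0.5]
midpoint -0.5625: p = 0.0569 > 0 → [-0.5625, -0.5]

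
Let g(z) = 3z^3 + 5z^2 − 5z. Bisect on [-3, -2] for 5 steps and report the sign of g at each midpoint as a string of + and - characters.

g(-2.5) = -3.125 < 0, so the root lies in [-2.5, -2]
g(-2.25) = 2.390625 > 0, so the root lies in [-2.5, -2.25]
g(-2.375) = -0.111328 < 0, so the root lies in [-2.375, -2.25]
g(-2.3125) = 1.2014 > 0, so the root lies in [-2.375, -2.3125]
g(-2.34375) = 0.5608 > 0, so the root lies in [-2.375, -2.34375]

-+-++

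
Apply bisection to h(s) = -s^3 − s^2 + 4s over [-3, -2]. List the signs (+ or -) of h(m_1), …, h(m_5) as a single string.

-+++-

s = -2.5 gives h = -0.625, negative; keep [-3, -2.5]
s = -2.75 gives h = 2.234375, positive; keep [-2.75, -2.5]
s = -2.625 gives h = 0.697266, positive; keep [-2.625, -2.5]
s = -2.5625 gives h = 0.01, positive; keep [-2.5625, -2.5]
s = -2.53125 gives h = -0.3139, negative; keep [-2.5625, -2.53125]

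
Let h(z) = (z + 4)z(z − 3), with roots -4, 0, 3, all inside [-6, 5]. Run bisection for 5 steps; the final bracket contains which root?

m = -0.5, h(m) = 6.125 (+); new bracket [-6, -0.5]
m = -3.25, h(m) = 15.234375 (+); new bracket [-6, -3.25]
m = -4.625, h(m) = -22.041016 (−); new bracket [-4.625, -3.25]
m = -3.9375, h(m) = 1.7073 (+); new bracket [-4.625, -3.9375]
m = -4.28125, h(m) = -8.7674 (−); new bracket [-4.28125, -3.9375]

-4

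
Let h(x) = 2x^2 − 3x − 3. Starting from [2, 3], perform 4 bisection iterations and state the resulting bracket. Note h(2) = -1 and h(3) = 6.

x = 2.5 gives h = 2, positive; keep [2, 2.5]
x = 2.25 gives h = 0.375, positive; keep [2, 2.25]
x = 2.125 gives h = -0.34375, negative; keep [2.125, 2.25]
x = 2.1875 gives h = 0.0078, positive; keep [2.125, 2.1875]

[2.125, 2.1875]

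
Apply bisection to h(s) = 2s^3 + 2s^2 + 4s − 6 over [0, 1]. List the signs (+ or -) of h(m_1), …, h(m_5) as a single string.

s = 0.5 gives h = -3.25, negative; keep [0.5, 1]
s = 0.75 gives h = -1.03125, negative; keep [0.75, 1]
s = 0.875 gives h = 0.371094, positive; keep [0.75, 0.875]
s = 0.8125 gives h = -0.3569, negative; keep [0.8125, 0.875]
s = 0.84375 gives h = 0.0002, positive; keep [0.8125, 0.84375]

--+-+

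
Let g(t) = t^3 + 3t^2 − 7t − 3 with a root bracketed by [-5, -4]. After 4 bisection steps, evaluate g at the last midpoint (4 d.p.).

-0.2439

g(-4.5) = -1.875 < 0, so the root lies in [-4.5, -4]
g(-4.25) = 4.171875 > 0, so the root lies in [-4.5, -4.25]
g(-4.375) = 1.306641 > 0, so the root lies in [-4.5, -4.375]
g(-4.4375) = -0.2439 < 0, so the root lies in [-4.4375, -4.375]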